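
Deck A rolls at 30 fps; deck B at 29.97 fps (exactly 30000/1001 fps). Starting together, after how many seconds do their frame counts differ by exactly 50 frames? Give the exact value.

5005/3 seconds

The gap grows by |30000/1001 − 30| = 30/1001 frames per second.
Time for a 50-frame gap: 50 ÷ (30/1001) = 5005/3 s.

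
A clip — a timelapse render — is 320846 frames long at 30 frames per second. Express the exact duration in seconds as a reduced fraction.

160423/15 seconds

Running time = 320846 ÷ (30) = 320846 × 1/30 = 160423/15 s.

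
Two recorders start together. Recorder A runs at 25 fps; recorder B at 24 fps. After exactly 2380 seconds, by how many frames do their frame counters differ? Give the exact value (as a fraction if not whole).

2380 frames

A emits 25 × 2380 = 59500 frames; B emits 24 × 2380 = 57120.
Difference = 2380 frames; B is behind A.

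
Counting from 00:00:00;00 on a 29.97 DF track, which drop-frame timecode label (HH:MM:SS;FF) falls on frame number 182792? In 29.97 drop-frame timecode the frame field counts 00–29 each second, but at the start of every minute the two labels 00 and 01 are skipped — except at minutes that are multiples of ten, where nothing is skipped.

Each 10-minute DF block holds 10 × 60 × 30 − 9 × 2 = 17982 frames. 182792 ÷ 17982 → 10 full blocks, remainder 2972.
Within the partial block the first minute is 1800 frames and each further minute 1798, so 1 further minute boundary passed. Total skipped labels = 18 × 10 + 2 × 1 = 182.
Non-drop label index = 182792 + 182 = 182974; at 30 labels/s that is 01:41:39:04, i.e. DF 01:41:39;04.

01:41:39;04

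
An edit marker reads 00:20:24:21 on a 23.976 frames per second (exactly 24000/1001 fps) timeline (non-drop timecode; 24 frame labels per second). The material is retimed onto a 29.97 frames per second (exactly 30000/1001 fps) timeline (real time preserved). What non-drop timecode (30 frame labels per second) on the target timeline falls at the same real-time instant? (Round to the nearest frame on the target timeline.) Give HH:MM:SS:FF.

Source frame index: (0×3600 + 20×60 + 24) × 24 + 21 = 29397.
Real time: 29397 / (24000/1001) = 9808799/8000 s.
Target frame: (9808799/8000) × (30000/1001) = 146985/4 ≈ 36746.250 → 36746.
At 30 labels/s: frame 36746 → 00:20:24:26.

00:20:24:26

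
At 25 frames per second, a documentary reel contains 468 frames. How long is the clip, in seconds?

18.72 seconds

Running time = 468 / (25) = 18.72 s.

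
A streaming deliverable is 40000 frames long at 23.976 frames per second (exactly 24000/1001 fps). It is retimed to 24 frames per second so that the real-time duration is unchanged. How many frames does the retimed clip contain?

40040 frames

Target frames = source frames × (target rate / source rate) = 40000 × (24)/(24000/1001) = 40000 × 1001/1000 = 40040.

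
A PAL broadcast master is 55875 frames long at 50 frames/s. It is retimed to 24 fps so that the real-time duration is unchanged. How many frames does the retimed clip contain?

26820 frames

Target frames = source frames × (target rate / source rate) = 55875 × (24)/(50) = 55875 × 12/25 = 26820.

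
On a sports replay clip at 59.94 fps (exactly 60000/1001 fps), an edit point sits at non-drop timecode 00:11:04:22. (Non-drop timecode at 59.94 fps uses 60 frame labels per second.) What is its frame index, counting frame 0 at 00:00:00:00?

39862

Total seconds to the label: (0 × 3600 + 11 × 60 + 4) = 664.
Frame index = 664 × 60 + 22 = 39862.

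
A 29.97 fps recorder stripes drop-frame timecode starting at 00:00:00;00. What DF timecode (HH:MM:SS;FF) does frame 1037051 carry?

Each 10-minute DF block holds 10 × 60 × 30 − 9 × 2 = 17982 frames. 1037051 ÷ 17982 → 57 full blocks, remainder 12077.
Within the partial block the first minute is 1800 frames and each further minute 1798, so 6 further minute boundaries passed. Total skipped labels = 18 × 57 + 2 × 6 = 1038.
Non-drop label index = 1037051 + 1038 = 1038089; at 30 labels/s that is 09:36:42:29, i.e. DF 09:36:42;29.

09:36:42;29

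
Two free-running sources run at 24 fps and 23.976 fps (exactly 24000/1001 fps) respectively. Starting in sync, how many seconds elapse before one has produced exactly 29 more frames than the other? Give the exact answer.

The gap grows by |24000/1001 − 24| = 24/1001 frames per second.
Time for a 29-frame gap: 29 ÷ (24/1001) = 29029/24 s.

29029/24 seconds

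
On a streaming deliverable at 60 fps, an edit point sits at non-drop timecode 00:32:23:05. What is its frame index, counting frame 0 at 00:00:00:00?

frame 116585

Total seconds to the label: (0 × 3600 + 32 × 60 + 23) = 1943.
Frame index = 1943 × 60 + 5 = 116585.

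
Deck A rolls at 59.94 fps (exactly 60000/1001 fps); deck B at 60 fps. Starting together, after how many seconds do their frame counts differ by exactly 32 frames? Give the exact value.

8008/15 seconds

The gap grows by |60 − 60000/1001| = 60/1001 frames per second.
Time for a 32-frame gap: 32 ÷ (60/1001) = 8008/15 s.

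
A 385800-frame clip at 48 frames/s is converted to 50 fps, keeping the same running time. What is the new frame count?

401875 frames

Target frames = source frames × (target rate / source rate) = 385800 × (50)/(48) = 385800 × 25/24 = 401875.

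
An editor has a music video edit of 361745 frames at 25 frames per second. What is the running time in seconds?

Running time = 361745 / (25) = 14469.8 s.

14469.8 seconds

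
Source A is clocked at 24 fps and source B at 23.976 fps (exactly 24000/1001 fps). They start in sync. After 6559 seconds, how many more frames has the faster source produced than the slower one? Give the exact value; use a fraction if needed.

A emits 24 × 6559 = 157416 frames; B emits 24000/1001 × 6559 = 22488000/143.
Difference = 22488/143 frames (≈ 157.2587); B is behind A.

22488/143 frames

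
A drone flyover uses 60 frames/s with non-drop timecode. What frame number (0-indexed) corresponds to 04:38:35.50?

1002950

Total seconds to the label: (4 × 3600 + 38 × 60 + 35) = 16715.
Frame index = 16715 × 60 + 50 = 1002950.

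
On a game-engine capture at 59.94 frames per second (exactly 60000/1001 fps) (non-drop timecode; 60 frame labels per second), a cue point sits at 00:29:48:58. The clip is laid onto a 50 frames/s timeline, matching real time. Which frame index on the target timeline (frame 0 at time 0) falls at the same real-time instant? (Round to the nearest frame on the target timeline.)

Source frame index: (0×3600 + 29×60 + 48) × 60 + 58 = 107338.
Real time: 107338 / (60000/1001) = 53722669/30000 s.
Target frame: (53722669/30000) × (50) = 53722669/600 ≈ 89537.782 → 89538.

frame 89538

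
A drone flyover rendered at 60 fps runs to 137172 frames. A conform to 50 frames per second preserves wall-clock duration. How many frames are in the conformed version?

114310 frames

Target frames = source frames × (target rate / source rate) = 137172 × (50)/(60) = 137172 × 5/6 = 114310.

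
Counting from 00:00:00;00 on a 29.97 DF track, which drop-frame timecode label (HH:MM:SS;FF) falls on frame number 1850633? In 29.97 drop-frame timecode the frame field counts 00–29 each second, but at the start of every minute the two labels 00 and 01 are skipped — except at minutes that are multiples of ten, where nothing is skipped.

Each 10-minute DF block holds 10 × 60 × 30 − 9 × 2 = 17982 frames. 1850633 ÷ 17982 → 102 full blocks, remainder 16469.
Within the partial block the first minute is 1800 frames and each further minute 1798, so 9 further minute boundaries passed. Total skipped labels = 18 × 102 + 2 × 9 = 1854.
Non-drop label index = 1850633 + 1854 = 1852487; at 30 labels/s that is 17:09:09:17, i.e. DF 17:09:09;17.

17:09:09;17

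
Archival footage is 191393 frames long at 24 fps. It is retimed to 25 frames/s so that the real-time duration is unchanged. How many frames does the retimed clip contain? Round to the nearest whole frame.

Frames at target rate = 191393 × (25) / (24) = 4784825/24 ≈ 199367.708.
Nearest whole frame: 199368.

199368 frames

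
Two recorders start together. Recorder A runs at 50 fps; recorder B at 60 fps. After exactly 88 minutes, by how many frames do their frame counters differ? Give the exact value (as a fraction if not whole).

88 min = 5280 s.
A emits 50 × 5280 = 264000 frames; B emits 60 × 5280 = 316800.
Difference = 52800 frames; B is ahead of A.

52800 frames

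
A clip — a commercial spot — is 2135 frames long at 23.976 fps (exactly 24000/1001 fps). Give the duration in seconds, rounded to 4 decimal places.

Running time = 2135 × 1001/24000 = 427427/4800 s ≈ 89.0473 s.

89.0473 seconds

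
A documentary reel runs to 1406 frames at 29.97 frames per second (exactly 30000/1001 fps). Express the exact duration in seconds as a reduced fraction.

703703/15000 seconds

Running time = 1406 ÷ (30000/1001) = 1406 × 1001/30000 = 703703/15000 s.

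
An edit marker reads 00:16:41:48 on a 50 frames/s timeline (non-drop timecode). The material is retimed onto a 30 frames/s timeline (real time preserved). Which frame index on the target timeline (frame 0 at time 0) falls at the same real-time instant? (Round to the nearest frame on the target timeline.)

frame 30059

Source frame index: (0×3600 + 16×60 + 41) × 50 + 48 = 50098.
Real time: 50098 / (50) = 25049/25 s.
Target frame: (25049/25) × (30) = 150294/5 ≈ 30058.800 → 30059.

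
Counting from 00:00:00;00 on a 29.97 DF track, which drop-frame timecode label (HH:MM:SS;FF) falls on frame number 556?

Each 10-minute DF block holds 10 × 60 × 30 − 9 × 2 = 17982 frames. 556 ÷ 17982 → 0 full blocks, remainder 556.
Within the partial block the first minute is 1800 frames and each further minute 1798, so 0 further minute boundaries passed. Total skipped labels = 18 × 0 + 2 × 0 = 0.
Non-drop label index = 556 + 0 = 556; at 30 labels/s that is 00:00:18:16, i.e. DF 00:00:18;16.

00:00:18;16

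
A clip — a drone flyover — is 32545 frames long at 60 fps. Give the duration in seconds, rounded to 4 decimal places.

542.4167 seconds

Running time = 32545 × 1/60 = 6509/12 s ≈ 542.4167 s.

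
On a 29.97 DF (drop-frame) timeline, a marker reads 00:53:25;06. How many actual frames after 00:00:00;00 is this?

96060

Complete 10-minute blocks: 5, each 17982 frames → 89910.
Remaining 3 whole minutes in the current block: 1800 + 2 × 1798 = 5396 frames.
Within the current minute: 25 × 30 + 6 − 2 = 754 (labels ;00/;01 skipped at this minute). Total = 89910 + 5396 + 754 = 96060.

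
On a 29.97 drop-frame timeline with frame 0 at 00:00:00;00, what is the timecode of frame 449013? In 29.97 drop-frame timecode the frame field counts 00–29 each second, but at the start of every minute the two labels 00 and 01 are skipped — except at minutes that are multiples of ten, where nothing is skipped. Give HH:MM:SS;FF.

Each 10-minute DF block holds 10 × 60 × 30 − 9 × 2 = 17982 frames. 449013 ÷ 17982 → 24 full blocks, remainder 17445.
Within the partial block the first minute is 1800 frames and each further minute 1798, so 9 further minute boundaries passed. Total skipped labels = 18 × 24 + 2 × 9 = 450.
Non-drop label index = 449013 + 450 = 449463; at 30 labels/s that is 04:09:42:03, i.e. DF 04:09:42;03.

04:09:42;03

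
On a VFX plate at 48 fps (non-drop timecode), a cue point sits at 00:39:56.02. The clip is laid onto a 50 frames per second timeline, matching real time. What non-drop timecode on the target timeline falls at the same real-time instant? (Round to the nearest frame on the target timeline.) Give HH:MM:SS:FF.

Source frame index: (0×3600 + 39×60 + 56) × 48 + 2 = 115010.
Real time: 115010 / (48) = 57505/24 s.
Target frame: (57505/24) × (50) = 1437625/12 ≈ 119802.083 → 119802.
At 50 labels/s: frame 119802 → 00:39:56:02.

00:39:56:02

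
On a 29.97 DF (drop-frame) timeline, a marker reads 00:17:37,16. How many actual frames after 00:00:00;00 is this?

31694

Complete 10-minute blocks: 1, each 17982 frames → 17982.
Remaining 7 whole minutes in the current block: 1800 + 6 × 1798 = 12588 frames.
Within the current minute: 37 × 30 + 16 − 2 = 1124 (labels ;00/;01 skipped at this minute). Total = 17982 + 12588 + 1124 = 31694.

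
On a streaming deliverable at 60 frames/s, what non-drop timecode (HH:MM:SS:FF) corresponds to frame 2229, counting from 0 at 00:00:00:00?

2229 ÷ 60 = 37 full seconds, remainder 9 frames.
37 s = 0 h 0 min 37 s.
Timecode: 00:00:37:09.

00:00:37:09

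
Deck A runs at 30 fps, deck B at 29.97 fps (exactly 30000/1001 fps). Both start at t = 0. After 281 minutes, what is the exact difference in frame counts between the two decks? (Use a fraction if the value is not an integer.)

505800/1001 frames

281 min = 16860 s.
A emits 30 × 16860 = 505800 frames; B emits 30000/1001 × 16860 = 505800000/1001.
Difference = 505800/1001 frames (≈ 505.2947); B is behind A.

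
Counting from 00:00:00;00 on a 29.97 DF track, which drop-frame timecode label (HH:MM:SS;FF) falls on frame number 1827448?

16:56:15;28

Ten DF minutes hold 17982 frames, so frame 1827448 lies in block 101 (frames 1816182–1834163) with 11266 frames into that block.
The block's first minute is 1800 frames and the rest 1798 each; 11266 frames reaches minute 6, so 101 × 18 + 6 × 2 = 1830 labels have been skipped so far.
Adding those back, label number 1827448 + 1830 = 1829278 at 30 labels/s is 60975 s + 28 f = 16 h 56 min 15 s frame 28, i.e. 16:56:15;28.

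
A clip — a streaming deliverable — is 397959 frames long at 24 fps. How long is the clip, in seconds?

Running time = 397959 / (24) = 16581.625 s.

16581.625 seconds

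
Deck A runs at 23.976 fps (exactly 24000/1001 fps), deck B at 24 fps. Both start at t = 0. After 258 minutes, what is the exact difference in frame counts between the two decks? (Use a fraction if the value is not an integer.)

371520/1001 frames

258 min = 15480 s.
A emits 24000/1001 × 15480 = 371520000/1001 frames; B emits 24 × 15480 = 371520.
Difference = 371520/1001 frames (≈ 371.1489); B is ahead of A.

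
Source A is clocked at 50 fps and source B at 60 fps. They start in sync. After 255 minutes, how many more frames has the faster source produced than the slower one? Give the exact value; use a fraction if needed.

255 min = 15300 s.
A emits 50 × 15300 = 765000 frames; B emits 60 × 15300 = 918000.
Difference = 153000 frames; B is ahead of A.

153000 frames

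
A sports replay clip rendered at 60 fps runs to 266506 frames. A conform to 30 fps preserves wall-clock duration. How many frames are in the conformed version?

133253 frames

Target frames = source frames × (target rate / source rate) = 266506 × (30)/(60) = 266506 × 1/2 = 133253.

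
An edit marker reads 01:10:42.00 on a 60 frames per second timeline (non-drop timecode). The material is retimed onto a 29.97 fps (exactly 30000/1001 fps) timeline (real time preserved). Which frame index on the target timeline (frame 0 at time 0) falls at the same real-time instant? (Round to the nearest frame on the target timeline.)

Source frame index: (1×3600 + 10×60 + 42) × 60 + 0 = 254520.
Real time: 254520 / (60) = 4242 s.
Target frame: (4242) × (30000/1001) = 18180000/143 ≈ 127132.867 → 127133.

frame 127133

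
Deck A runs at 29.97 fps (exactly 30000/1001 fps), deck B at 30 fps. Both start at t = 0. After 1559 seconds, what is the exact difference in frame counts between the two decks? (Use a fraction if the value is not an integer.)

A emits 30000/1001 × 1559 = 46770000/1001 frames; B emits 30 × 1559 = 46770.
Difference = 46770/1001 frames (≈ 46.7233); B is ahead of A.

46770/1001 frames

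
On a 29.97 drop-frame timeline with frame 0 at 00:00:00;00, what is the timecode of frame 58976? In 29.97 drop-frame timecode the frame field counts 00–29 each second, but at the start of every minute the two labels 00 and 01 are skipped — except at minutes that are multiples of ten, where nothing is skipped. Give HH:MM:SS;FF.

Each 10-minute DF block holds 10 × 60 × 30 − 9 × 2 = 17982 frames. 58976 ÷ 17982 → 3 full blocks, remainder 5030.
Within the partial block the first minute is 1800 frames and each further minute 1798, so 2 further minute boundaries passed. Total skipped labels = 18 × 3 + 2 × 2 = 58.
Non-drop label index = 58976 + 58 = 59034; at 30 labels/s that is 00:32:47:24, i.e. DF 00:32:47;24.

00:32:47;24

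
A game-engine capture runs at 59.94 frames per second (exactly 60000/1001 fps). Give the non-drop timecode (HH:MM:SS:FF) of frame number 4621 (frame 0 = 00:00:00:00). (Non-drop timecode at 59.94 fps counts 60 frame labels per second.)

00:01:17:01

4621 ÷ 60 = 77 full seconds, remainder 1 frame.
77 s = 0 h 1 min 17 s.
Timecode: 00:01:17:01.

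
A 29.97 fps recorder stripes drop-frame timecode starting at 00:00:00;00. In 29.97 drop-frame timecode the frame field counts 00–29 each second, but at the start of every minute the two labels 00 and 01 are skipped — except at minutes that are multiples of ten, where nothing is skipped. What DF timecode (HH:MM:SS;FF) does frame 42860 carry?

Each 10-minute DF block holds 10 × 60 × 30 − 9 × 2 = 17982 frames. 42860 ÷ 17982 → 2 full blocks, remainder 6896.
Within the partial block the first minute is 1800 frames and each further minute 1798, so 3 further minute boundaries passed. Total skipped labels = 18 × 2 + 2 × 3 = 42.
Non-drop label index = 42860 + 42 = 42902; at 30 labels/s that is 00:23:50:02, i.e. DF 00:23:50;02.

00:23:50;02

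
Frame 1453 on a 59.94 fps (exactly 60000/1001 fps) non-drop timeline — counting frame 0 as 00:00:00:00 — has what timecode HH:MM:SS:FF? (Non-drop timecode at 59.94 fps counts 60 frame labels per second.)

1453 ÷ 60 = 24 full seconds, remainder 13 frames.
24 s = 0 h 0 min 24 s.
Timecode: 00:00:24:13.

00:00:24:13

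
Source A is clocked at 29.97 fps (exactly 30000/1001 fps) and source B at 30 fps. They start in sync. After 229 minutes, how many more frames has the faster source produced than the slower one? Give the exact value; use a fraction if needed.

412200/1001 frames

229 min = 13740 s.
A emits 30000/1001 × 13740 = 412200000/1001 frames; B emits 30 × 13740 = 412200.
Difference = 412200/1001 frames (≈ 411.7882); B is ahead of A.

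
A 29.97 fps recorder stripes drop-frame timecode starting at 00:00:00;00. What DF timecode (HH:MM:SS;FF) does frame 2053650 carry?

19:02:03;16

Each 10-minute DF block holds 10 × 60 × 30 − 9 × 2 = 17982 frames. 2053650 ÷ 17982 → 114 full blocks, remainder 3702.
Within the partial block the first minute is 1800 frames and each further minute 1798, so 2 further minute boundaries passed. Total skipped labels = 18 × 114 + 2 × 2 = 2056.
Non-drop label index = 2053650 + 2056 = 2055706; at 30 labels/s that is 19:02:03:16, i.e. DF 19:02:03;16.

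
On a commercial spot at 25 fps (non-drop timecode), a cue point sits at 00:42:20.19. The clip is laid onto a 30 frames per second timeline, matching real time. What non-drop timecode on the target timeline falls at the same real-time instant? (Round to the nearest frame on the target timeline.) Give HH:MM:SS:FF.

00:42:20:23

Source frame index: (0×3600 + 42×60 + 20) × 25 + 19 = 63519.
Real time: 63519 / (25) = 63519/25 s.
Target frame: (63519/25) × (30) = 381114/5 ≈ 76222.800 → 76223.
At 30 labels/s: frame 76223 → 00:42:20:23.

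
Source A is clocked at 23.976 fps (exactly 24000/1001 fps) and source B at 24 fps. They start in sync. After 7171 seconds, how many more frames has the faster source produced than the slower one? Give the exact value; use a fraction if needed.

A emits 24000/1001 × 7171 = 172104000/1001 frames; B emits 24 × 7171 = 172104.
Difference = 172104/1001 frames (≈ 171.9321); B is ahead of A.

172104/1001 frames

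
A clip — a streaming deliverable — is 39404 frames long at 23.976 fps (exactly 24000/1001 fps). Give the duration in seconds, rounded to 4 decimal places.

Running time = 39404 × 1001/24000 = 9860851/6000 s ≈ 1643.4752 s.

1643.4752 seconds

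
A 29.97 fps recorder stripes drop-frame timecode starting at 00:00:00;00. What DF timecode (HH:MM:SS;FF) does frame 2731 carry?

00:01:31;03

Ten DF minutes hold 17982 frames, so frame 2731 lies in block 0 (frames 0–17981) with 2731 frames into that block.
The block's first minute is 1800 frames and the rest 1798 each; 2731 frames reaches minute 1, so 0 × 18 + 1 × 2 = 2 labels have been skipped so far.
Adding those back, label number 2731 + 2 = 2733 at 30 labels/s is 91 s + 3 f = 0 h 1 min 31 s frame 3, i.e. 00:01:31;03.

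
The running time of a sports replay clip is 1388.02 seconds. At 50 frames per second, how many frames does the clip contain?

Frames = 1388.02 × 50 = 69401.

69401 frames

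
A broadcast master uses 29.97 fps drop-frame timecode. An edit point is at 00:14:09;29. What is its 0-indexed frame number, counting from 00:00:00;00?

Complete 10-minute blocks: 1, each 17982 frames → 17982.
Remaining 4 whole minutes in the current block: 1800 + 3 × 1798 = 7194 frames.
Within the current minute: 9 × 30 + 29 − 2 = 297 (labels ;00/;01 skipped at this minute). Total = 17982 + 7194 + 297 = 25473.

25473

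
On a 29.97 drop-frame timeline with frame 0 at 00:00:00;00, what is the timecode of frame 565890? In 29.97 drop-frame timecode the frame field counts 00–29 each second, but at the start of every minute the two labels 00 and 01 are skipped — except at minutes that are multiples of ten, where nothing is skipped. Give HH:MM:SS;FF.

05:14:41;26

Ten DF minutes hold 17982 frames, so frame 565890 lies in block 31 (frames 557442–575423) with 8448 frames into that block.
The block's first minute is 1800 frames and the rest 1798 each; 8448 frames reaches minute 4, so 31 × 18 + 4 × 2 = 566 labels have been skipped so far.
Adding those back, label number 565890 + 566 = 566456 at 30 labels/s is 18881 s + 26 f = 5 h 14 min 41 s frame 26, i.e. 05:14:41;26.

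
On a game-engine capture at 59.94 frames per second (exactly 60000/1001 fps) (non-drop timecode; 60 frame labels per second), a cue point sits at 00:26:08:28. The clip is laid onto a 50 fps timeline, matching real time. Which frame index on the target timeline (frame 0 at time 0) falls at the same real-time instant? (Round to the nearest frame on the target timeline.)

Source frame index: (0×3600 + 26×60 + 8) × 60 + 28 = 94108.
Real time: 94108 / (60000/1001) = 23550527/15000 s.
Target frame: (23550527/15000) × (50) = 23550527/300 ≈ 78501.757 → 78502.

frame 78502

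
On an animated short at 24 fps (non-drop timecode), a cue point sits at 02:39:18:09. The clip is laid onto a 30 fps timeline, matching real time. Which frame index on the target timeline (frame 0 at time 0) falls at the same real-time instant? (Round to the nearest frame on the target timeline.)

frame 286751

Source frame index: (2×3600 + 39×60 + 18) × 24 + 9 = 229401.
Real time: 229401 / (24) = 76467/8 s.
Target frame: (76467/8) × (30) = 1147005/4 ≈ 286751.250 → 286751.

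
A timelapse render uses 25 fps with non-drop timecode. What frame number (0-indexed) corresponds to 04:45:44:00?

Total seconds to the label: (4 × 3600 + 45 × 60 + 44) = 17144.
Frame index = 17144 × 25 + 0 = 428600.

428600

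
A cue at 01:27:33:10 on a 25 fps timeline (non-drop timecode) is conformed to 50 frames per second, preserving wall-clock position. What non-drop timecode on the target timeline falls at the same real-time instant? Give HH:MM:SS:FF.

Source frame index: (1×3600 + 27×60 + 33) × 25 + 10 = 131335.
Real time: 131335 / (25) = 26267/5 s.
Target frame: (26267/5) × (50) = 262670.
At 50 labels/s: frame 262670 → 01:27:33:20.

01:27:33:20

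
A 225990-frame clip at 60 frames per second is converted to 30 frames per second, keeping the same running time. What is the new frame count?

112995 frames

Target frames = source frames × (target rate / source rate) = 225990 × (30)/(60) = 225990 × 1/2 = 112995.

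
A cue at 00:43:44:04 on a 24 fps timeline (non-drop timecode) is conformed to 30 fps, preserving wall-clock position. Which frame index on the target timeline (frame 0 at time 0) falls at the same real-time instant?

Source frame index: (0×3600 + 43×60 + 44) × 24 + 4 = 62980.
Real time: 62980 / (24) = 15745/6 s.
Target frame: (15745/6) × (30) = 78725.

frame 78725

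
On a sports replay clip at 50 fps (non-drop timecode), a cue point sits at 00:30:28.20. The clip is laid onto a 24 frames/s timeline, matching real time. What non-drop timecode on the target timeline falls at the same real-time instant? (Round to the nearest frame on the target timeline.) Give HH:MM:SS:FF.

Source frame index: (0×3600 + 30×60 + 28) × 50 + 20 = 91420.
Real time: 91420 / (50) = 9142/5 s.
Target frame: (9142/5) × (24) = 219408/5 ≈ 43881.600 → 43882.
At 24 labels/s: frame 43882 → 00:30:28:10.

00:30:28:10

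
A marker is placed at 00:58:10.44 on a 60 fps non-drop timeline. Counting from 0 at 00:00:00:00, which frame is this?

Total seconds to the label: (0 × 3600 + 58 × 60 + 10) = 3490.
Frame index = 3490 × 60 + 44 = 209444.

209444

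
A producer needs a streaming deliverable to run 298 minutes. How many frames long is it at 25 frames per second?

447000 frames

298 min = 17880 s.
Frames = 17880 × 25 = 447000.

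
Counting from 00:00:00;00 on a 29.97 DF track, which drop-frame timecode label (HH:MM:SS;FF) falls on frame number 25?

00:00:00;25

Ten DF minutes hold 17982 frames, so frame 25 lies in block 0 (frames 0–17981) with 25 frames into that block.
The block's first minute is 1800 frames and the rest 1798 each; 25 frames reaches minute 0, so 0 × 18 + 0 × 2 = 0 labels have been skipped so far.
Adding those back, label number 25 + 0 = 25 at 30 labels/s is 0 s + 25 f = 0 h 0 min 0 s frame 25, i.e. 00:00:00;25.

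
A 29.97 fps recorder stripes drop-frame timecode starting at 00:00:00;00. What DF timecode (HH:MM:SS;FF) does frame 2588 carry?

Ten DF minutes hold 17982 frames, so frame 2588 lies in block 0 (frames 0–17981) with 2588 frames into that block.
The block's first minute is 1800 frames and the rest 1798 each; 2588 frames reaches minute 1, so 0 × 18 + 1 × 2 = 2 labels have been skipped so far.
Adding those back, label number 2588 + 2 = 2590 at 30 labels/s is 86 s + 10 f = 0 h 1 min 26 s frame 10, i.e. 00:01:26;10.

00:01:26;10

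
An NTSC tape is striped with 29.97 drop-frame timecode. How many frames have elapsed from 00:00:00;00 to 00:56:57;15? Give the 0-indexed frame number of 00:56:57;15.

As if non-drop at 30 labels/s: (0 × 3600 + 56 × 60 + 57) × 30 + 15 = 102525.
Minute boundaries passed: 56; those not divisible by 10: 56 − 5 = 51; dropped labels = 2 × 51 = 102.
Actual frame index = 102525 − 102 = 102423.

102423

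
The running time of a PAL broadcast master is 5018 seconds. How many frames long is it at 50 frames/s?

250900 frames

Frames = 5018 × 50 = 250900.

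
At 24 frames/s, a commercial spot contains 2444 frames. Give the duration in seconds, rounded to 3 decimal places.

101.833 seconds

Running time = 2444 × 1/24 = 611/6 s ≈ 101.833 s.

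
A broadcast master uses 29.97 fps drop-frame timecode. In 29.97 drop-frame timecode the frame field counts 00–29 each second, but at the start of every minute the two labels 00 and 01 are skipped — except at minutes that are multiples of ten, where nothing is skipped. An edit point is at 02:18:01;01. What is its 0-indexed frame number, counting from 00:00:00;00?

Complete 10-minute blocks: 13, each 17982 frames → 233766.
Remaining 8 whole minutes in the current block: 1800 + 7 × 1798 = 14386 frames.
Within the current minute: 1 × 30 + 1 − 2 = 29 (labels ;00/;01 skipped at this minute). Total = 233766 + 14386 + 29 = 248181.

248181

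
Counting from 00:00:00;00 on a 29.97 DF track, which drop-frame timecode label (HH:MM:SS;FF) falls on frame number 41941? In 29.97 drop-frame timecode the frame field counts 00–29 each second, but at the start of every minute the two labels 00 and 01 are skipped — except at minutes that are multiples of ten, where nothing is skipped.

Each 10-minute DF block holds 10 × 60 × 30 − 9 × 2 = 17982 frames. 41941 ÷ 17982 → 2 full blocks, remainder 5977.
Within the partial block the first minute is 1800 frames and each further minute 1798, so 3 further minute boundaries passed. Total skipped labels = 18 × 2 + 2 × 3 = 42.
Non-drop label index = 41941 + 42 = 41983; at 30 labels/s that is 00:23:19:13, i.e. DF 00:23:19;13.

00:23:19;13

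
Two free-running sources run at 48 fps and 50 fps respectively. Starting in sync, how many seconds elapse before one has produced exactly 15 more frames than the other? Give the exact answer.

The gap grows by |50 − 48| = 2 frames per second.
Time for a 15-frame gap: 15 ÷ (2) = 7.5 s.

7.5 seconds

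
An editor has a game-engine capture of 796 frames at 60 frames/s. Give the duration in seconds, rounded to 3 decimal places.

Running time = 796 × 1/60 = 199/15 s ≈ 13.267 s.

13.267 seconds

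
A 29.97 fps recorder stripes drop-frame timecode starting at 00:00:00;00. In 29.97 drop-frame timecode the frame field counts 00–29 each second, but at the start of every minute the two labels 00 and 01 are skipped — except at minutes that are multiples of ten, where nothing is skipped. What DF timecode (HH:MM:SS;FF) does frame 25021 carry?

Each 10-minute DF block holds 10 × 60 × 30 − 9 × 2 = 17982 frames. 25021 ÷ 17982 → 1 full block, remainder 7039.
Within the partial block the first minute is 1800 frames and each further minute 1798, so 3 further minute boundaries passed. Total skipped labels = 18 × 1 + 2 × 3 = 24.
Non-drop label index = 25021 + 24 = 25045; at 30 labels/s that is 00:13:54:25, i.e. DF 00:13:54;25.

00:13:54;25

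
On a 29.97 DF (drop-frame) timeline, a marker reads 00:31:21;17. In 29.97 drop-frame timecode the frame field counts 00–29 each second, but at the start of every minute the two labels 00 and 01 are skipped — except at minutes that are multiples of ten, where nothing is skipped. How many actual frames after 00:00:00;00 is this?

56391

As if non-drop at 30 labels/s: (0 × 3600 + 31 × 60 + 21) × 30 + 17 = 56447.
Minute boundaries passed: 31; those not divisible by 10: 31 − 3 = 28; dropped labels = 2 × 28 = 56.
Actual frame index = 56447 − 56 = 56391.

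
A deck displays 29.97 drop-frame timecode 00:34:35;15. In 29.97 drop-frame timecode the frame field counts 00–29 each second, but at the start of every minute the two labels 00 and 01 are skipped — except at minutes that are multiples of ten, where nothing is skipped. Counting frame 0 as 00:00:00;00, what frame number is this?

62203

As if non-drop at 30 labels/s: (0 × 3600 + 34 × 60 + 35) × 30 + 15 = 62265.
Minute boundaries passed: 34; those not divisible by 10: 34 − 3 = 31; dropped labels = 2 × 31 = 62.
Actual frame index = 62265 − 62 = 62203.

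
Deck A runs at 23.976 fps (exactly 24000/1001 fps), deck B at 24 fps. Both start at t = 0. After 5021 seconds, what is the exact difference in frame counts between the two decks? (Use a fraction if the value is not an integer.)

120504/1001 frames

A emits 24000/1001 × 5021 = 120504000/1001 frames; B emits 24 × 5021 = 120504.
Difference = 120504/1001 frames (≈ 120.3836); B is ahead of A.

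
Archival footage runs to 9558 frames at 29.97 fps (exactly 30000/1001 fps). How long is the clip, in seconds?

318.9186 seconds

Running time = 9558 / (30000/1001) = 318.9186 s.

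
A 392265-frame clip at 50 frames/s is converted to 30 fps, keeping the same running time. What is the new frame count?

Target frames = source frames × (target rate / source rate) = 392265 × (30)/(50) = 392265 × 3/5 = 235359.

235359 frames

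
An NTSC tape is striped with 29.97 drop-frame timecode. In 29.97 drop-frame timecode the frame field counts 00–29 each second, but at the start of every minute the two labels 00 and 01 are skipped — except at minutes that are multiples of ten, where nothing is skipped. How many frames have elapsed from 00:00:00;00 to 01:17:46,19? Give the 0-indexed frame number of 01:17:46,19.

As if non-drop at 30 labels/s: (1 × 3600 + 17 × 60 + 46) × 30 + 19 = 139999.
Minute boundaries passed: 77; those not divisible by 10: 77 − 7 = 70; dropped labels = 2 × 70 = 140.
Actual frame index = 139999 − 140 = 139859.

139859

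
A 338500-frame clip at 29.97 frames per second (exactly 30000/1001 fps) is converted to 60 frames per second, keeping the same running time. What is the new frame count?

Target frames = source frames × (target rate / source rate) = 338500 × (60)/(30000/1001) = 338500 × 1001/500 = 677677.

677677 frames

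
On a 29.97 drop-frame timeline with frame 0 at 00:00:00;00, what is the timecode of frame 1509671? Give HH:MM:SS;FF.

Ten DF minutes hold 17982 frames, so frame 1509671 lies in block 83 (frames 1492506–1510487) with 17165 frames into that block.
The block's first minute is 1800 frames and the rest 1798 each; 17165 frames reaches minute 9, so 83 × 18 + 9 × 2 = 1512 labels have been skipped so far.
Adding those back, label number 1509671 + 1512 = 1511183 at 30 labels/s is 50372 s + 23 f = 13 h 59 min 32 s frame 23, i.e. 13:59:32;23.

13:59:32;23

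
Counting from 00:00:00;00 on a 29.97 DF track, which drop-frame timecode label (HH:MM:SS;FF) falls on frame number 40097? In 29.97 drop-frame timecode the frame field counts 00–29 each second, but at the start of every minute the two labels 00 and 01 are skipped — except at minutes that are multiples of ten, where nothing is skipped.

Each 10-minute DF block holds 10 × 60 × 30 − 9 × 2 = 17982 frames. 40097 ÷ 17982 → 2 full blocks, remainder 4133.
Within the partial block the first minute is 1800 frames and each further minute 1798, so 2 further minute boundaries passed. Total skipped labels = 18 × 2 + 2 × 2 = 40.
Non-drop label index = 40097 + 40 = 40137; at 30 labels/s that is 00:22:17:27, i.e. DF 00:22:17;27.

00:22:17;27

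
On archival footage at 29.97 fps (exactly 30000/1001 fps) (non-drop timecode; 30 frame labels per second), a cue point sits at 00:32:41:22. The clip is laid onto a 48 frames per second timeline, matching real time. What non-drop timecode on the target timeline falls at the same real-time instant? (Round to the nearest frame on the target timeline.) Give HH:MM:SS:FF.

00:32:43:33

Source frame index: (0×3600 + 32×60 + 41) × 30 + 22 = 58852.
Real time: 58852 / (30000/1001) = 14727713/7500 s.
Target frame: (14727713/7500) × (48) = 58910852/625 ≈ 94257.363 → 94257.
At 48 labels/s: frame 94257 → 00:32:43:33.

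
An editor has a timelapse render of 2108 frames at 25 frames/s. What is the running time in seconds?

84.32 seconds

Running time = 2108 / (25) = 84.32 s.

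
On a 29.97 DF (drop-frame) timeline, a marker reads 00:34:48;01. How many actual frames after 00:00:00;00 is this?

62579

As if non-drop at 30 labels/s: (0 × 3600 + 34 × 60 + 48) × 30 + 1 = 62641.
Minute boundaries passed: 34; those not divisible by 10: 34 − 3 = 31; dropped labels = 2 × 31 = 62.
Actual frame index = 62641 − 62 = 62579.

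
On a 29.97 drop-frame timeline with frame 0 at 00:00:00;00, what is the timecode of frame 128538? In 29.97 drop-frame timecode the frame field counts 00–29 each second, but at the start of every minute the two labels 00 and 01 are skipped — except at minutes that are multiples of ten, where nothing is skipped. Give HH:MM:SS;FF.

Ten DF minutes hold 17982 frames, so frame 128538 lies in block 7 (frames 125874–143855) with 2664 frames into that block.
The block's first minute is 1800 frames and the rest 1798 each; 2664 frames reaches minute 1, so 7 × 18 + 1 × 2 = 128 labels have been skipped so far.
Adding those back, label number 128538 + 128 = 128666 at 30 labels/s is 4288 s + 26 f = 1 h 11 min 28 s frame 26, i.e. 01:11:28;26.

01:11:28;26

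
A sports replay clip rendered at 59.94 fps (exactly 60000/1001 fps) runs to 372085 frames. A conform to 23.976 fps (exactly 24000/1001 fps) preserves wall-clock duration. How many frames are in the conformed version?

Target frames = source frames × (target rate / source rate) = 372085 × (24000/1001)/(60000/1001) = 372085 × 2/5 = 148834.

148834 frames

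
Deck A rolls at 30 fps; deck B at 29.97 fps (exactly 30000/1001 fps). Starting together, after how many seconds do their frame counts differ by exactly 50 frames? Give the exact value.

5005/3 seconds

The gap grows by |30000/1001 − 30| = 30/1001 frames per second.
Time for a 50-frame gap: 50 ÷ (30/1001) = 5005/3 s.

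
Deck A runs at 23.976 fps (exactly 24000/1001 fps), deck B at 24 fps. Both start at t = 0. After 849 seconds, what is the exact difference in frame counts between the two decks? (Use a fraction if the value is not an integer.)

20376/1001 frames

A emits 24000/1001 × 849 = 20376000/1001 frames; B emits 24 × 849 = 20376.
Difference = 20376/1001 frames (≈ 20.3556); B is ahead of A.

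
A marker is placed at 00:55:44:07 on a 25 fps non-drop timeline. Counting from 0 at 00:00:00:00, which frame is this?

83607

Total seconds to the label: (0 × 3600 + 55 × 60 + 44) = 3344.
Frame index = 3344 × 25 + 7 = 83607.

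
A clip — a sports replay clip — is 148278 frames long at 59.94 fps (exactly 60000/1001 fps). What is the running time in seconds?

Running time = 148278 / (60000/1001) = 2473.7713 s.

2473.7713 seconds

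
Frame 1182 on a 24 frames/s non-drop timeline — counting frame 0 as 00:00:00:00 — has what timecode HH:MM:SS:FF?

1182 ÷ 24 = 49 full seconds, remainder 6 frames.
49 s = 0 h 0 min 49 s.
Timecode: 00:00:49:06.

00:00:49:06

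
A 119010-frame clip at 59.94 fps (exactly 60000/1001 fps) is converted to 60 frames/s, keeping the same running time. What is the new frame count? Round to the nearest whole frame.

119129 frames

Frames at target rate = 119010 × (60) / (60000/1001) = 11912901/100 ≈ 119129.010.
Nearest whole frame: 119129.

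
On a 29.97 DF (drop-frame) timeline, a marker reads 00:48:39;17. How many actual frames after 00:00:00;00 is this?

87499

Complete 10-minute blocks: 4, each 17982 frames → 71928.
Remaining 8 whole minutes in the current block: 1800 + 7 × 1798 = 14386 frames.
Within the current minute: 39 × 30 + 17 − 2 = 1185 (labels ;00/;01 skipped at this minute). Total = 71928 + 14386 + 1185 = 87499.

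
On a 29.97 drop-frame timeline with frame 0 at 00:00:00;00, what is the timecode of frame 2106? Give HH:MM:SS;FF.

Ten DF minutes hold 17982 frames, so frame 2106 lies in block 0 (frames 0–17981) with 2106 frames into that block.
The block's first minute is 1800 frames and the rest 1798 each; 2106 frames reaches minute 1, so 0 × 18 + 1 × 2 = 2 labels have been skipped so far.
Adding those back, label number 2106 + 2 = 2108 at 30 labels/s is 70 s + 8 f = 0 h 1 min 10 s frame 8, i.e. 00:01:10;08.

00:01:10;08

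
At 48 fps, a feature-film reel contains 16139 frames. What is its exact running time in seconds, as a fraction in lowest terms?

Running time = 16139 ÷ (48) = 16139 × 1/48 = 16139/48 s.

16139/48 seconds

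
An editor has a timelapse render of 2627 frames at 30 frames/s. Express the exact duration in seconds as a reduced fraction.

2627/30 seconds

Running time = 2627 ÷ (30) = 2627 × 1/30 = 2627/30 s.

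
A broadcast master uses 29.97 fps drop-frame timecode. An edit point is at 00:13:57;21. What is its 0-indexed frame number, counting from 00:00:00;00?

25107

Complete 10-minute blocks: 1, each 17982 frames → 17982.
Remaining 3 whole minutes in the current block: 1800 + 2 × 1798 = 5396 frames.
Within the current minute: 57 × 30 + 21 − 2 = 1729 (labels ;00/;01 skipped at this minute). Total = 17982 + 5396 + 1729 = 25107.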